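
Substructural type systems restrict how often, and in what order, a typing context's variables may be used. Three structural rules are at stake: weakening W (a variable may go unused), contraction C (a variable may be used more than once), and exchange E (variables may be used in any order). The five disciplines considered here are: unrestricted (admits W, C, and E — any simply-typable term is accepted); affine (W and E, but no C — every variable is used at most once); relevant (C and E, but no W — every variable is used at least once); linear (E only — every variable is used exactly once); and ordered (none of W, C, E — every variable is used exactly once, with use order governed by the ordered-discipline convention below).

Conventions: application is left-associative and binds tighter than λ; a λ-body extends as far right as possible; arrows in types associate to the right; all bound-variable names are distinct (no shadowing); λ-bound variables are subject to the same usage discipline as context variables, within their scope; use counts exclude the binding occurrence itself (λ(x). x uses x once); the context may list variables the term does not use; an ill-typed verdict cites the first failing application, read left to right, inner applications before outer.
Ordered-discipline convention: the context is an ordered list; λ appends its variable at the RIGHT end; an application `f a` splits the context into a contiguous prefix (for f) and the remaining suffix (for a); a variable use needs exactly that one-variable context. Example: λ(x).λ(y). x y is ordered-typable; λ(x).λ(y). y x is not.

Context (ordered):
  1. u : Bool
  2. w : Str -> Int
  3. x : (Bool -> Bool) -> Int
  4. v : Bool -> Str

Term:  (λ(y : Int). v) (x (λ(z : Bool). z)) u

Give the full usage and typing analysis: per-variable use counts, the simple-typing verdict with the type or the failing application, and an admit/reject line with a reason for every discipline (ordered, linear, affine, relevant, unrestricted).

counts: u: 1; w: 0; x: 1; v: 1; y (λ-bound): 0; z (λ-bound): 1
order of uses: v, x, z, u
typing: well-typed at Str
ordered ✗ (w, y left unused)
linear ✗ (w, y left unused)
affine ✓ (no duplicate uses among u, w, x, v, y, z)
relevant ✗ (w, y left unused)
unrestricted ✓ (type-checks (Str) and nothing is barred)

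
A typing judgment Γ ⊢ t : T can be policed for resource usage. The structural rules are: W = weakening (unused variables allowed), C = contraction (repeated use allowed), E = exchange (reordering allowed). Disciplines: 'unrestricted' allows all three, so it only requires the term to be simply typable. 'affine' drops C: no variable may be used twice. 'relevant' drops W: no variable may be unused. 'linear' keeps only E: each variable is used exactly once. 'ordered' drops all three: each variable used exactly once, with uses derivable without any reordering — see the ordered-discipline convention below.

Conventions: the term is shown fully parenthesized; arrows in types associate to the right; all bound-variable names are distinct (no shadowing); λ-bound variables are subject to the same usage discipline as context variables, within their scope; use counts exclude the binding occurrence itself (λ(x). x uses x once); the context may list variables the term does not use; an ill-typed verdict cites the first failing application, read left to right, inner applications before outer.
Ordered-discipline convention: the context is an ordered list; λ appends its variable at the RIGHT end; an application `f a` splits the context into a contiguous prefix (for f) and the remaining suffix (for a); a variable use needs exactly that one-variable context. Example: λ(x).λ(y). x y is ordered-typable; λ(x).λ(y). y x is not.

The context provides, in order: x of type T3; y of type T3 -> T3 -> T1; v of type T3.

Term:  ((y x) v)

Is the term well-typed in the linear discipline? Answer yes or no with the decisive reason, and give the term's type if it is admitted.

yes — single use per variable (x, y, v); term : T1
counts: x: 1×; y: 1×; v: 1×
use order (left to right): y, x, v
typing: ✓ — T1
per-discipline verdicts: ordered ✗ | linear ✓ | affine ✓ | relevant ✓ | unrestricted ✓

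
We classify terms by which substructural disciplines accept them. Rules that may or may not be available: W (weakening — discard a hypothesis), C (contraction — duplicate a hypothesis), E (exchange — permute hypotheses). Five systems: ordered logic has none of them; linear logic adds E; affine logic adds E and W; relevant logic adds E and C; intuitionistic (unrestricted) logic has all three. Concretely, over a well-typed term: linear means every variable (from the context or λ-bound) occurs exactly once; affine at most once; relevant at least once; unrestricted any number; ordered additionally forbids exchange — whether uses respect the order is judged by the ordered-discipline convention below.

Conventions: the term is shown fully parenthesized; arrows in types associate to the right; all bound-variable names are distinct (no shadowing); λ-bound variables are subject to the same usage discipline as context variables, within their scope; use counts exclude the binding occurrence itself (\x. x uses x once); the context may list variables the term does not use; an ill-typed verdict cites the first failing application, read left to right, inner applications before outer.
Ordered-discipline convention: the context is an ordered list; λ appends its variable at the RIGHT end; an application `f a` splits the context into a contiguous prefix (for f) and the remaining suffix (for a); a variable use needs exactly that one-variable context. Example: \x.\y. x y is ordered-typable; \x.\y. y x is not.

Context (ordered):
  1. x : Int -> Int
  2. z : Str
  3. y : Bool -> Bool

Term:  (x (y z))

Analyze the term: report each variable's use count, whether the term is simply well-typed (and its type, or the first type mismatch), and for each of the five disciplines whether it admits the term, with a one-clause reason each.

variable uses: x: 1; z: 1; y: 1
order of uses: x, y, z
typing: ill-typed: an argument Str mismatches the expected Bool
ordered: ✗ — not simply typable
linear: ✗ — fails simple typing
affine: ✗ — a type mismatch blocks all five
relevant: ✗ — the type mismatch rejects it
unrestricted: ✗ — not simply typable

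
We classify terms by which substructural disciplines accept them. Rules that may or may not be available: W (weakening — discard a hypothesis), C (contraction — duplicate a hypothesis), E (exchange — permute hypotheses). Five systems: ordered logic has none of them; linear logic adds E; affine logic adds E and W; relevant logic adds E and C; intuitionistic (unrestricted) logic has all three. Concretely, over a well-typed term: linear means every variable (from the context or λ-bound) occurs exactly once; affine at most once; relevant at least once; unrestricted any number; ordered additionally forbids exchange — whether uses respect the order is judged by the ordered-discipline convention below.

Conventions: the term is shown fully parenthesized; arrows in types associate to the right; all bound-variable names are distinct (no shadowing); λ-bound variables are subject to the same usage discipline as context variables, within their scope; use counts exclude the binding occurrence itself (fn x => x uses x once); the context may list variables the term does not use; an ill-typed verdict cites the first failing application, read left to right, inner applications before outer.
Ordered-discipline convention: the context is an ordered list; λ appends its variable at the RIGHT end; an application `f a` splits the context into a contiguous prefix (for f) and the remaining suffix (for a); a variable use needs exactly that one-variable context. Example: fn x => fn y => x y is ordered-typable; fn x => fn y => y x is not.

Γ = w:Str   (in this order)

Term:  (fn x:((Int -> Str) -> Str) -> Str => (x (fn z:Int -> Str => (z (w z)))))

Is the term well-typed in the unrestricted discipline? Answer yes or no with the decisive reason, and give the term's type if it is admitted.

no — the type mismatch rejects it
variable uses: w=1; x (λ-bound)=1; z (λ-bound)=2
use order (left to right): x, z, w, z
typing: ill-typed: non-arrow in function slot: Str
summary: ordered ✗, linear ✗, affine ✗, relevant ✗, unrestricted ✗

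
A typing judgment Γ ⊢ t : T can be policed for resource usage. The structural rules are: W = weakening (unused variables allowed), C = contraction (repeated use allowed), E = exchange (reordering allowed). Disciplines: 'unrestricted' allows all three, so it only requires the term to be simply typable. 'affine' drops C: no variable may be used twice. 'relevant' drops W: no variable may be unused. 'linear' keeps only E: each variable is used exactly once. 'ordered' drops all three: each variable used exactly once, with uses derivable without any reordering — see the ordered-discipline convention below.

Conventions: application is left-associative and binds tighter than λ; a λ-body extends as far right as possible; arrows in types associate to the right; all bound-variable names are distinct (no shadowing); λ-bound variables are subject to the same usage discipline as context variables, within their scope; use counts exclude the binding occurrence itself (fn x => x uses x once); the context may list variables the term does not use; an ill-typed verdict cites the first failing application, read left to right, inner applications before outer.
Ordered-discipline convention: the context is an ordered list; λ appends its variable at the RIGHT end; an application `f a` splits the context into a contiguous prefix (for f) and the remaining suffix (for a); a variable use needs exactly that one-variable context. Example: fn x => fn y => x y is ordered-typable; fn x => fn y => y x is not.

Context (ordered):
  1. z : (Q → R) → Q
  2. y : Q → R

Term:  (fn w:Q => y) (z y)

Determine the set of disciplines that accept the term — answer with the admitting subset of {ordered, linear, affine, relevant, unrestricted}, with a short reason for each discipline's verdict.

accepted by: unrestricted
counts: z: 1×, y: 2×, w [bound]: 0×
use order (left to right): y, z, y
typing: well-typed — term : Q → R
ordered: ✗, needs contraction — y ×2; unused: w — weakening required
linear: ✗, needs contraction — y ×2; unused: w — weakening required
affine: ✗, needs contraction — y ×2
relevant: ✗, unused: w — weakening required
unrestricted: ✓, simply typable at Q → R; W, C, E all held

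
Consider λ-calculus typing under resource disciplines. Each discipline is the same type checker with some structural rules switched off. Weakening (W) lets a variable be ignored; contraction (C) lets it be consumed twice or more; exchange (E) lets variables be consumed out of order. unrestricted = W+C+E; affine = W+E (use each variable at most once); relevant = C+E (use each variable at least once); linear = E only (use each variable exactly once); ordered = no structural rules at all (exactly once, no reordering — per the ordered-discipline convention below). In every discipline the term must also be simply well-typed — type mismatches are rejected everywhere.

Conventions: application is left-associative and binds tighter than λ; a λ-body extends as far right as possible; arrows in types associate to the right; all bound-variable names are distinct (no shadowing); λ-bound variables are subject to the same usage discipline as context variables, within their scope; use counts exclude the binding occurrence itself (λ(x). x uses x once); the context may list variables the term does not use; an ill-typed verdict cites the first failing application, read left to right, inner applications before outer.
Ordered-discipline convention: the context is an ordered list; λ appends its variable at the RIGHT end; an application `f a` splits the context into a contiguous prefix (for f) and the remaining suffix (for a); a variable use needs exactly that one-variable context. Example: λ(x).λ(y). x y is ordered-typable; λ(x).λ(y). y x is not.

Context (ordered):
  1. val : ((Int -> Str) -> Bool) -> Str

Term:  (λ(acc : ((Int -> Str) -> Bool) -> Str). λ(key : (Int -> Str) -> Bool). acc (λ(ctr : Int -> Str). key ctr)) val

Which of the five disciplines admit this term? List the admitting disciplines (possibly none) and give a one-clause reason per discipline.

accepted by: ordered, linear, affine, relevant, unrestricted
usage: val: 1×, acc [bound]: 1×, key [bound]: 1×, ctr [bound]: 1×
use order (left to right): acc, key, ctr, val
typing: ✓ — ((Int -> Str) -> Bool) -> Str
ordered: ✓, val, acc, key, ctr: once each, no exchange needed
linear: ✓, each of val, acc, key, ctr used exactly once
affine: ✓, at most one use each (val, acc, key, ctr)
relevant: ✓, none of val, acc, key, ctr goes unused
unrestricted: ✓, well-typed at ((Int -> Str) -> Bool) -> Str; no restrictions here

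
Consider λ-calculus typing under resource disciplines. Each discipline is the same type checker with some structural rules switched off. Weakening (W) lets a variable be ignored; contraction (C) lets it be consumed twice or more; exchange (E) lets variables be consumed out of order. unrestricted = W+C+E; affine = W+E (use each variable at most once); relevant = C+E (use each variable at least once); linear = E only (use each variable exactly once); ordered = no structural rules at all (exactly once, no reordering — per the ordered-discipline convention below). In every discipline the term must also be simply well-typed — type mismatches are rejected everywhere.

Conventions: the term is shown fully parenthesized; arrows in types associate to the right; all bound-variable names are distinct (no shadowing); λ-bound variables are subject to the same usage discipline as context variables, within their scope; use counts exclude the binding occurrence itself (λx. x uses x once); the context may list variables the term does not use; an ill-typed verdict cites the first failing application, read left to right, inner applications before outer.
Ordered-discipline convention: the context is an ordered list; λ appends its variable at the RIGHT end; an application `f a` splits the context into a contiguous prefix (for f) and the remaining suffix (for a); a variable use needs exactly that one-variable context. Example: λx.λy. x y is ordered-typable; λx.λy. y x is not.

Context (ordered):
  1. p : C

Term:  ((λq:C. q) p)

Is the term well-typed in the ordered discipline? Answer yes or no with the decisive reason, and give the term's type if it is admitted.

yes — p, q: once each, no exchange needed; term : C
counts: p: 1×, q (bound): 1×
uses in reading order: q, p
typing: ✓ — C
per-discipline verdicts: ordered ✓ | linear ✓ | affine ✓ | relevant ✓ | unrestricted ✓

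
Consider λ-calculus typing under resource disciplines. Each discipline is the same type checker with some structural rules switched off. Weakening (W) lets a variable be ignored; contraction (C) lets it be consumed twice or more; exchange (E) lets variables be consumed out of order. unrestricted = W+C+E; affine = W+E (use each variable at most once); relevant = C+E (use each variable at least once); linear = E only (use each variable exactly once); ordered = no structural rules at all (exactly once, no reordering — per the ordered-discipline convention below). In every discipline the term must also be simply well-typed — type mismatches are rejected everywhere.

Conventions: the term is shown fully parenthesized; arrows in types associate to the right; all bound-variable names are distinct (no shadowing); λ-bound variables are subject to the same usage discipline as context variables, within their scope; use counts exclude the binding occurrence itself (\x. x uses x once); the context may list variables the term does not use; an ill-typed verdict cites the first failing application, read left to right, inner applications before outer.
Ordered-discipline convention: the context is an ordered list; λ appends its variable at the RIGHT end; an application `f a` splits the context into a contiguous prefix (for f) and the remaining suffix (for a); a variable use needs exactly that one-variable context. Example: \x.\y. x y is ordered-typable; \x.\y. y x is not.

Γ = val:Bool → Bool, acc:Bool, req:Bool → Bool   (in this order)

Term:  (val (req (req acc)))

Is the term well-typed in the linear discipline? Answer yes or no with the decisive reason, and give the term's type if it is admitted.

no — needs contraction — req ×2
counts: val: 1×, acc: 1×, req: 2×
uses in reading order: val, req, req, acc
typing: the term checks, with type Bool
summary: ordered ✗ | linear ✗ | affine ✗ | relevant ✓ | unrestricted ✓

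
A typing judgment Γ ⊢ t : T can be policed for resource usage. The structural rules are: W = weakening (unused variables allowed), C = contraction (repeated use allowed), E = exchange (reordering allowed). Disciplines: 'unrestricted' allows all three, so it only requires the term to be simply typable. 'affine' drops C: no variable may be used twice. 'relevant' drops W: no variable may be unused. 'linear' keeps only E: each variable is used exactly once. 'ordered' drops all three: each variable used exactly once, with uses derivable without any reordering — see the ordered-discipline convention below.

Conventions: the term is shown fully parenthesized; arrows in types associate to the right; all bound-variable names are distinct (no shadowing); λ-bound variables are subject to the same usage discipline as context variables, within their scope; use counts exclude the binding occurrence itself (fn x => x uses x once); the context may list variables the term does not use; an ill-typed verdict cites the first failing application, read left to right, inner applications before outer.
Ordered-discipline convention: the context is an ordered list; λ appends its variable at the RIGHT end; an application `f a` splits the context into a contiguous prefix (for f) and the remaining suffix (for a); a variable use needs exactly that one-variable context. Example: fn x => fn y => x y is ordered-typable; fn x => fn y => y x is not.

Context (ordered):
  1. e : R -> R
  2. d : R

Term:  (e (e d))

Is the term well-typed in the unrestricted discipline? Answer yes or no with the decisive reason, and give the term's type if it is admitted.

yes — well-typed at R; no restrictions here; term : R
counts: e: 2×; d: 1×
left-to-right use order: e, e, d
typing: well-typed at R
per-discipline verdicts: ordered ✗, linear ✗, affine ✗, relevant ✓, unrestricted ✓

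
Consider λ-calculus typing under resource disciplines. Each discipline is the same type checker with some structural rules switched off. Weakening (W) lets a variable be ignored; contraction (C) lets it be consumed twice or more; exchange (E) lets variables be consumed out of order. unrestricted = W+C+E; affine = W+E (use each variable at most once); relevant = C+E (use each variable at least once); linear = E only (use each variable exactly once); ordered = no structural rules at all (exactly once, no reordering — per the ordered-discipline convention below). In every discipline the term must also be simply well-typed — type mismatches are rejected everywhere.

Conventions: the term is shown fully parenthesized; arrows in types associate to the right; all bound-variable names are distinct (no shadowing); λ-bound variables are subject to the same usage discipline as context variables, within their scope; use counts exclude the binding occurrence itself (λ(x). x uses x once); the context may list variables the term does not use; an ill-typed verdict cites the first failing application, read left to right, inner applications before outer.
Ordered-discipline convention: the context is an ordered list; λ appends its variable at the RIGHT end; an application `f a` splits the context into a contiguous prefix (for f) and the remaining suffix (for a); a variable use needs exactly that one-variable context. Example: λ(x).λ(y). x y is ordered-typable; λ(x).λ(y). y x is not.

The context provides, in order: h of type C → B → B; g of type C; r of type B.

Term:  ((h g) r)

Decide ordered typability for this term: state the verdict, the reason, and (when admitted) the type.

yes — single-use (h, g, r), ordered derivation ok; term : B
usage: h: 1×; g: 1×; r: 1×
uses in reading order: h, g, r
typing: well-typed — term : B
all disciplines: ordered ✓; linear ✓; affine ✓; relevant ✓; unrestricted ✓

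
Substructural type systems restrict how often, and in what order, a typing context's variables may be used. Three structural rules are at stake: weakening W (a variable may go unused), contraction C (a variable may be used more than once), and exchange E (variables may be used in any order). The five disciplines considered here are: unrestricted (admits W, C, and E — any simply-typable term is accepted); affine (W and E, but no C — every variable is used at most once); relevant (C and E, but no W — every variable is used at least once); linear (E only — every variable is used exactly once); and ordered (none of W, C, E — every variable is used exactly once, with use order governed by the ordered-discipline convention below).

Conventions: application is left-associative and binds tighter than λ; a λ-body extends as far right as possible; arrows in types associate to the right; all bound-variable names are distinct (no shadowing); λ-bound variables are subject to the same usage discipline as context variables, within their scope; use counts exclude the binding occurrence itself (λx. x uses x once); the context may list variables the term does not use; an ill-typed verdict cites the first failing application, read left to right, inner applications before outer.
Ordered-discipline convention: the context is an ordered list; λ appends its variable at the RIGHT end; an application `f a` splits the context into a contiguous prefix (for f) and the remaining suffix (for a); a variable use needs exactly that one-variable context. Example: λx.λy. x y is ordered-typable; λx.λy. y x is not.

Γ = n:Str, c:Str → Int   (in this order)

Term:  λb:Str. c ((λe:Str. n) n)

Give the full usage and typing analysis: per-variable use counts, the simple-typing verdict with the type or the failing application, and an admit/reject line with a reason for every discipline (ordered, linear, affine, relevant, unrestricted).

usage: n=2; c=1; b [bound]=0; e [bound]=0
order of uses: c, n, n
typing: well-typed at Str → Int
ordered: ✗, uses contraction: n ×2; needs weakening: b, e unused
linear: ✗, uses contraction: n ×2; needs weakening: b, e unused
affine: ✗, uses contraction: n ×2
relevant: ✗, needs weakening: b, e unused
unrestricted: ✓, simply typable at Str → Int; W, C, E all held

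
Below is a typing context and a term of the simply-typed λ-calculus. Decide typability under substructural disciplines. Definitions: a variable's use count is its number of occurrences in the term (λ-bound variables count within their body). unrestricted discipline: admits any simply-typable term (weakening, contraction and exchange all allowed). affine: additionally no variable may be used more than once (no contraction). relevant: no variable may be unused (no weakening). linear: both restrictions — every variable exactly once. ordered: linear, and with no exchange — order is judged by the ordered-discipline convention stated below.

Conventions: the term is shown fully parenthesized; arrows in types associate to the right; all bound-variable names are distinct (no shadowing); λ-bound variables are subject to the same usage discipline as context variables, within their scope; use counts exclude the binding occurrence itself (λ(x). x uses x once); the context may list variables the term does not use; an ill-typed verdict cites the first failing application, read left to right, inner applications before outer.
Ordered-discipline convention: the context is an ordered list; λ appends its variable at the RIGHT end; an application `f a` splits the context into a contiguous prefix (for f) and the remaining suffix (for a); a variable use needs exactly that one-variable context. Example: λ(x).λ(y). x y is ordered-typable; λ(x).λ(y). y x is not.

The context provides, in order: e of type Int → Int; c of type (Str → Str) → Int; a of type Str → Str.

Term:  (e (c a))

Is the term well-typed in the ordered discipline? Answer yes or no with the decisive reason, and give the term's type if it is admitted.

yes — e, c, a: once each, no exchange needed; term : Int
usage: e=1; c=1; a=1
use order (left to right): e, c, a
typing: the term checks, with type Int
all disciplines: ordered ✓; linear ✓; affine ✓; relevant ✓; unrestricted ✓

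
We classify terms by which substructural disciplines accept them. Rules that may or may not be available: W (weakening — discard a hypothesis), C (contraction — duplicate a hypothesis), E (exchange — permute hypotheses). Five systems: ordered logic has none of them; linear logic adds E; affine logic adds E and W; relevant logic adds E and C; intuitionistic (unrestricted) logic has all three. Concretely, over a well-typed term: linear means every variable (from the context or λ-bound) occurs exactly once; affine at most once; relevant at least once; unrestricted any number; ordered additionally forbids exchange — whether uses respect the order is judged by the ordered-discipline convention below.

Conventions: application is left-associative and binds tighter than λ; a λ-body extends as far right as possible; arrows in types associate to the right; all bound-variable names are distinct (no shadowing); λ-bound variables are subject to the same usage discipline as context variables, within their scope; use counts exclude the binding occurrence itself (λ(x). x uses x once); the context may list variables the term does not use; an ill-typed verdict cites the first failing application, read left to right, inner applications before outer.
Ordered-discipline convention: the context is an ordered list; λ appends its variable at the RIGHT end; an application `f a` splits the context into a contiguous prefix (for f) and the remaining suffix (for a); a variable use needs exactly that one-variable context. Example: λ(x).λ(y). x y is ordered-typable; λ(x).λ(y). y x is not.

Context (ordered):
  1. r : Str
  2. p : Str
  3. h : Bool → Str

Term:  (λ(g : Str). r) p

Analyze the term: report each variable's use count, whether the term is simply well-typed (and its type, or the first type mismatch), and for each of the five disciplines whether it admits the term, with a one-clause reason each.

use counts: r=1, p=1, h=0, g [bound]=0
left-to-right use order: r, p
typing: well-typed at Str
ordered ✗ (needs weakening: h, g unused)
linear ✗ (needs weakening: h, g unused)
affine ✓ (no duplicate uses among r, p, h, g)
relevant ✗ (needs weakening: h, g unused)
unrestricted ✓ (typability at Str is all that's needed)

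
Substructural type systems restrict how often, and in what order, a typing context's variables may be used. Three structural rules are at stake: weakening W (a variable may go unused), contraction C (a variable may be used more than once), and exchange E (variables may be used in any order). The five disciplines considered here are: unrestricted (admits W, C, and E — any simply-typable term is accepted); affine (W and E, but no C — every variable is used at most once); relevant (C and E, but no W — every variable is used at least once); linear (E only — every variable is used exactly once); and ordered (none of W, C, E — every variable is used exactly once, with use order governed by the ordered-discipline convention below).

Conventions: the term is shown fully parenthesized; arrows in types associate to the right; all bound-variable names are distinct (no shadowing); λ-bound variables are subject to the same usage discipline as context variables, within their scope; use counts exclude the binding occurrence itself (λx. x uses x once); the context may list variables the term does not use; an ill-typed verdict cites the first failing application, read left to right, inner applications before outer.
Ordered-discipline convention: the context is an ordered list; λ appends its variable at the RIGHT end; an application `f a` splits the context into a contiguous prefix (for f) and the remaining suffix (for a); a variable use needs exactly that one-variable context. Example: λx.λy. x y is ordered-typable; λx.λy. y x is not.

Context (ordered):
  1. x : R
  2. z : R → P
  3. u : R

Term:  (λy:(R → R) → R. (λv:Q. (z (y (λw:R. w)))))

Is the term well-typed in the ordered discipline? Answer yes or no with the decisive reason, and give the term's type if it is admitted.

no — x, u, v left unused
counts: x=0; z=1; u=0; y [bound]=1; v [bound]=0; w [bound]=1
use order (left to right): z, y, w
typing: ✓ — ((R → R) → R) → Q → P
per-discipline verdicts: ordered ✗ | linear ✗ | affine ✓ | relevant ✗ | unrestricted ✓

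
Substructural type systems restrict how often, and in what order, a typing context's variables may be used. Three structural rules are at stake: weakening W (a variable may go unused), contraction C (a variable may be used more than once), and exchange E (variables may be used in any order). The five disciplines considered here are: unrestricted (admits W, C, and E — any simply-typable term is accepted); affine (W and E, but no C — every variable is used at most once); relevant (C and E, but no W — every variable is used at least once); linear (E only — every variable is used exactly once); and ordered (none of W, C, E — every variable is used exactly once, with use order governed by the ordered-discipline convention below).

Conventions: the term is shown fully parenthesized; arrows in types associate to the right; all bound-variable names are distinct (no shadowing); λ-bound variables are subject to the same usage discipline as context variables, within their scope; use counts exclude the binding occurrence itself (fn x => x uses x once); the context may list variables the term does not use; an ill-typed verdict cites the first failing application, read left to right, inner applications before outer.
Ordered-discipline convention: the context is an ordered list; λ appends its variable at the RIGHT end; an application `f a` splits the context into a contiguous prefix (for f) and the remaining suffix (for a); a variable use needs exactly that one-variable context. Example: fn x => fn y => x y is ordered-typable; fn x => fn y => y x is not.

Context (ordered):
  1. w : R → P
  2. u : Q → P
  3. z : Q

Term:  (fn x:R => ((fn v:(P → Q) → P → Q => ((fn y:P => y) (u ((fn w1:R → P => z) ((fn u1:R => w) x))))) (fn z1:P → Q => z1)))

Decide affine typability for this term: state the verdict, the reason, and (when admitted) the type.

yes — no duplicate uses among w, u, z, x, v, y, w1, u1, z1; term : R → P
counts: w ×1, u ×1, z ×1, x (λ-bound) ×1, v (λ-bound) ×0, y (λ-bound) ×1, w1 (λ-bound) ×0, u1 (λ-bound) ×0, z1 (λ-bound) ×1
use order (left to right): y, u, z, w, x, z1
typing: the term checks, with type R → P
per-discipline verdicts: ordered ✗ | linear ✗ | affine ✓ | relevant ✗ | unrestricted ✓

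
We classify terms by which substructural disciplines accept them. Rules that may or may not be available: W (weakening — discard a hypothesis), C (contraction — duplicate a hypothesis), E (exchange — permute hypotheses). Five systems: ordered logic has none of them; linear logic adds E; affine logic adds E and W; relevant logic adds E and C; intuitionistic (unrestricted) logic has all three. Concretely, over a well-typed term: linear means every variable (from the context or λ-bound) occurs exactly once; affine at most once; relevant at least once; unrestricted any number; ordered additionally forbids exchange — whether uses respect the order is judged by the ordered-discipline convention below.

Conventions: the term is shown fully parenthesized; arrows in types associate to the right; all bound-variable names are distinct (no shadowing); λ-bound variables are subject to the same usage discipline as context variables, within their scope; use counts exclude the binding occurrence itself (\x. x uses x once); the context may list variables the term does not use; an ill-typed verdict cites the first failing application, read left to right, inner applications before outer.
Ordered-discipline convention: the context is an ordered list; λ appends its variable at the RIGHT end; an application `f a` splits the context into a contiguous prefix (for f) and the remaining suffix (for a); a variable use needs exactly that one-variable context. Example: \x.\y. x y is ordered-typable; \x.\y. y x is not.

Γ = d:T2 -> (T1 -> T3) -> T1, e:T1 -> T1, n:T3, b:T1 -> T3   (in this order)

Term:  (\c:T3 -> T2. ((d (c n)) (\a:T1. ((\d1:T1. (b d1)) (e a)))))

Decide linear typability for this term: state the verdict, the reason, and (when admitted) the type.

yes — exactly-once usage across d, e, n, b, c, a, d1; term : (T3 -> T2) -> T1
counts: d: 1, e: 1, n: 1, b: 1, c (bound): 1, a (bound): 1, d1 (bound): 1
uses in reading order: d, c, n, b, d1, e, a
typing: well-typed at (T3 -> T2) -> T1
summary: ordered ✗ · linear ✓ · affine ✓ · relevant ✓ · unrestricted ✓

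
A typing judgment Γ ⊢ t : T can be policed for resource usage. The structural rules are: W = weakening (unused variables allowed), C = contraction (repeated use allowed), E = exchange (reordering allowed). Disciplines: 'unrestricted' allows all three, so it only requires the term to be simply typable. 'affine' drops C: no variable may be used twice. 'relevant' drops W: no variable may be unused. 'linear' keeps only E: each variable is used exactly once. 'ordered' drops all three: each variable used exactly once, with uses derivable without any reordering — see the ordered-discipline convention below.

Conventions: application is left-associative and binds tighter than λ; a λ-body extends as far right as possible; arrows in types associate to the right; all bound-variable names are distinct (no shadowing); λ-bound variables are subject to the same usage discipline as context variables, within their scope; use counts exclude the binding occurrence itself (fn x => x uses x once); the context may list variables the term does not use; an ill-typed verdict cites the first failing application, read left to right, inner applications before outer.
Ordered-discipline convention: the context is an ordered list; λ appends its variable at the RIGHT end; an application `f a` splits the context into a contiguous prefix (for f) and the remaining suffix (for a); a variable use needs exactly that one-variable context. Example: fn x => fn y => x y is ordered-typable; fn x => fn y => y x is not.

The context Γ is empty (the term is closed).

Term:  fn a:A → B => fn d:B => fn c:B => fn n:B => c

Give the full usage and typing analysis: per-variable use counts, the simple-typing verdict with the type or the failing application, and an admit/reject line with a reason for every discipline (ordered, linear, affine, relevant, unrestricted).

use counts: a (λ-bound)=0; d (λ-bound)=0; c (λ-bound)=1; n (λ-bound)=0
uses in reading order: c
typing: well-typed — term : (A → B) → B → B → B → B
ordered: ✗, unused: a, d, n — weakening required
linear: ✗, unused: a, d, n — weakening required
affine: ✓, none of a, d, c, n used more than once
relevant: ✗, unused: a, d, n — weakening required
unrestricted: ✓, type-checks ((A → B) → B → B → B → B) and nothing is barred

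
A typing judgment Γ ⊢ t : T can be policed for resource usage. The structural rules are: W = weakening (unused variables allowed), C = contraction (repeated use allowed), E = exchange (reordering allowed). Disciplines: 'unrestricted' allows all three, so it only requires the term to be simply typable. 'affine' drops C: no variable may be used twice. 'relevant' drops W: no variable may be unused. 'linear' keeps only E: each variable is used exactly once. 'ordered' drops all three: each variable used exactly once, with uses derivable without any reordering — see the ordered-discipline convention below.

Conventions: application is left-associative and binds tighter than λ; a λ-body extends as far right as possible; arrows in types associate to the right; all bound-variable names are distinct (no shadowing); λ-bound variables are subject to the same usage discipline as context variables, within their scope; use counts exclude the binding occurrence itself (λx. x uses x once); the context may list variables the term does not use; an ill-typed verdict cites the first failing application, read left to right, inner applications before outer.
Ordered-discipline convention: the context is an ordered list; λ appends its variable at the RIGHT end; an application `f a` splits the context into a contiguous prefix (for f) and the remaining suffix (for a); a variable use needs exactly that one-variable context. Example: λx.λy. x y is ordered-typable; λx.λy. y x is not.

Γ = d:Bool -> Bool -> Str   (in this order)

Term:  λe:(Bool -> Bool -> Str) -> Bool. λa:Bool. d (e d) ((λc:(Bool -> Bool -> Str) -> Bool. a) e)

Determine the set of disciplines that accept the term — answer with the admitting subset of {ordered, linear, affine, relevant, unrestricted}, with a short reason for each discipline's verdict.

admitted by: unrestricted
variable uses: d ×2, e (bound) ×2, a (bound) ×1, c (bound) ×0
uses in reading order: d, e, d, a, e
typing: the term checks, with type ((Bool -> Bool -> Str) -> Bool) -> Bool -> Str
ordered ✗ (uses contraction: d ×2, e ×2; c left unused)
linear ✗ (uses contraction: d ×2, e ×2; c left unused)
affine ✗ (uses contraction: d ×2, e ×2)
relevant ✗ (c left unused)
unrestricted ✓ (well-typed at ((Bool -> Bool -> Str) -> Bool) -> Bool -> Str; no restrictions here)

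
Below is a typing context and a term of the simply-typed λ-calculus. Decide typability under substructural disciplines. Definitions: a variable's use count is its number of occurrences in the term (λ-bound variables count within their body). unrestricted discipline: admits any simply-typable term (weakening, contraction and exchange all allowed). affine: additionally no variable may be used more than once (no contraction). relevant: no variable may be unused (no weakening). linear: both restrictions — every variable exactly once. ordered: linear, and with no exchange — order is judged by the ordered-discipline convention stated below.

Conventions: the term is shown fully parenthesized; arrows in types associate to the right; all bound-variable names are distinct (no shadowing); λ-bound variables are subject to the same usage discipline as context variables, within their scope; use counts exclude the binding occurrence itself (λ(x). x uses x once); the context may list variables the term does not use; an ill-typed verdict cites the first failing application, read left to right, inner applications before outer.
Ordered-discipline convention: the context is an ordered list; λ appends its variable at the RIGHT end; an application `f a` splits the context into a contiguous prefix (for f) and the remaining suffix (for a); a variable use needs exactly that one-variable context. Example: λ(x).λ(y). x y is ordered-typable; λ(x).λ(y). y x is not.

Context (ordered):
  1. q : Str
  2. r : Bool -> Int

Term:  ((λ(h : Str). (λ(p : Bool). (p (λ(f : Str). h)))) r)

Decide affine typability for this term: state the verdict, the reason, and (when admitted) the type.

no — fails simple typing
variable uses: q=0; r=1; h (bound)=1; p (bound)=1; f (bound)=0
use order (left to right): p, h, r
typing: ill-typed: can't apply a value of type Bool
all disciplines: ordered ✗ · linear ✗ · affine ✗ · relevant ✗ · unrestricted ✗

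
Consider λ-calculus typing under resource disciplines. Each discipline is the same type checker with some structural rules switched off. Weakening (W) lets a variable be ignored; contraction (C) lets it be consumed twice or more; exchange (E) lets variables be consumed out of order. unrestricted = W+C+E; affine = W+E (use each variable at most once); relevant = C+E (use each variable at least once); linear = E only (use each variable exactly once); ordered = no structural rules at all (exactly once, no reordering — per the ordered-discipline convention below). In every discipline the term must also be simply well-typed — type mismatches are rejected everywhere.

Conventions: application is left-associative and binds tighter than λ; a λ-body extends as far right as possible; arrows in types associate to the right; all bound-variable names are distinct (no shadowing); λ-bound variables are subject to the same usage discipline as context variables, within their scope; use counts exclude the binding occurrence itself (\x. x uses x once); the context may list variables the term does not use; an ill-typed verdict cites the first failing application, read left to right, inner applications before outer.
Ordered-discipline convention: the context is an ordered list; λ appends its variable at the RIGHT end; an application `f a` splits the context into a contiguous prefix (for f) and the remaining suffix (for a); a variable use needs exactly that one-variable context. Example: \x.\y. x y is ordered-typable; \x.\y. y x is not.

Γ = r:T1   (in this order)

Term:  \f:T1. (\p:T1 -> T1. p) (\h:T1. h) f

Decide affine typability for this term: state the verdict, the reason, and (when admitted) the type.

yes — r, f, p, h: no repeats, contraction unneeded; term : T1 -> T1
counts: r=0, f (λ-bound)=1, p (λ-bound)=1, h (λ-bound)=1
left-to-right use order: p, h, f
typing: ✓ — T1 -> T1
summary: ordered ✗ · linear ✗ · affine ✓ · relevant ✗ · unrestricted ✓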